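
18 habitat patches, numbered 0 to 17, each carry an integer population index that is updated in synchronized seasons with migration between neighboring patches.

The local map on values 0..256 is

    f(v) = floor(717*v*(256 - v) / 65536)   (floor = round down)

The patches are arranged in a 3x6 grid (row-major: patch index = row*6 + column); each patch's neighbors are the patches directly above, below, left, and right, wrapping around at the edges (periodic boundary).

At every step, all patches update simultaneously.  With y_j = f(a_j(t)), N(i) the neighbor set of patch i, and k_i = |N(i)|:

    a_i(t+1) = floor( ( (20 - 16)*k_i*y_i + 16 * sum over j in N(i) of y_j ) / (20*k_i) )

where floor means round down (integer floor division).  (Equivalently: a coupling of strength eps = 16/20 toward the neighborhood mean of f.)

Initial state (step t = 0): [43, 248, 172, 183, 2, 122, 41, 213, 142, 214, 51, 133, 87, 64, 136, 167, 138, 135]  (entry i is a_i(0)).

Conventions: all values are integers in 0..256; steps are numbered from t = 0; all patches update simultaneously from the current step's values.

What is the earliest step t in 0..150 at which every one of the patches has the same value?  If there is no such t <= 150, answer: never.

Simulating step by step:
t=0: [43, 248, 172, 183, 2, 122, 41, 213, 142, 214, 51, 133, 87, 64, 136, 167, 138, 135]  (not all equal)
t=1: [111, 102, 136, 113, 124, 127, 126, 105, 142, 139, 114, 148, 133, 118, 161, 152, 127, 174]  (not all equal)
t=2: [176, 175, 173, 176, 178, 172, 176, 175, 174, 175, 177, 173, 173, 173, 174, 174, 172, 173]  (not all equal)
t=3: [155, 155, 155, 154, 154, 155, 155, 155, 155, 154, 154, 155, 155, 156, 156, 155, 154, 157]  (not all equal)
t=4: [171, 170, 170, 171, 171, 170, 171, 170, 170, 171, 171, 170, 170, 170, 170, 170, 170, 170]  (not all equal)
t=5: [159, 159, 159, 159, 159, 159, 159, 159, 159, 159, 159, 159, 159, 159, 159, 159, 159, 159]  (all equal)

Answer: 5
Key observation: Synchronization is absorbing here: once all patches are equal they stay equal, and step 5 is the first all-equal step.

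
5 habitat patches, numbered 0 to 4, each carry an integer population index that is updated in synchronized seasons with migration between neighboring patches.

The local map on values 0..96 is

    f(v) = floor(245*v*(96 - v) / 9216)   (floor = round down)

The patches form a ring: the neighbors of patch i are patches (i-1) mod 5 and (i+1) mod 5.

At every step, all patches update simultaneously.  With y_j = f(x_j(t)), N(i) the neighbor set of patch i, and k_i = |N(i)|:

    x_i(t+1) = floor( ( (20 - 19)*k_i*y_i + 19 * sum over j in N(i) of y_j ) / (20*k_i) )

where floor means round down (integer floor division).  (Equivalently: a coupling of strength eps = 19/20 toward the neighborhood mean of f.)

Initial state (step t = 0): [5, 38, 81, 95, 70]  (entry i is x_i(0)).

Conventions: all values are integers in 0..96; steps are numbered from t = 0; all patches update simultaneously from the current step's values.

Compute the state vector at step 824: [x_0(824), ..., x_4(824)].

Answer: [58, 58, 58, 58, 58]
Key observation: The state at step 4, [58, 58, 58, 58, 58], reappears at step 5: the system is in a cycle of period 1 from step 4 on.  Therefore the state at step 824 equals the state at step 4 + ((824 - 4) mod 1) = 4, which is [58, 58, 58, 58, 58].

Derivation:
t=0: [5, 38, 81, 95, 70]
t=1: [50, 23, 30, 38, 9]
t=2: [33, 55, 51, 37, 57]
t=3: [58, 58, 58, 59, 56]
t=4: [58, 58, 58, 58, 58]
t=5: [58, 58, 58, 58, 58]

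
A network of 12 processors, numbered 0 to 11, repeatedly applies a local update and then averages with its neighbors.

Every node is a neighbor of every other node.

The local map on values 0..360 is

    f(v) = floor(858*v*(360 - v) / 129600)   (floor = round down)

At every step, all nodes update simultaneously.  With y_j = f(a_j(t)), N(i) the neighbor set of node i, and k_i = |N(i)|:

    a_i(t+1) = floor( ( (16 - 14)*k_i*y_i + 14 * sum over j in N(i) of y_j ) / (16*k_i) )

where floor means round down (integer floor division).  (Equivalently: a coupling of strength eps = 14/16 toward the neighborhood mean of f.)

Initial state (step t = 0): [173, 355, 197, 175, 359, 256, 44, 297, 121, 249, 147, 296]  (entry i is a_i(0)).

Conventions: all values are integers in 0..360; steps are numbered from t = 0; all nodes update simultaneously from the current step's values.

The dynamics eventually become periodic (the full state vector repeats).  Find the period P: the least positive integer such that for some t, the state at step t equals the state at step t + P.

Simulating step by step:
t=0: [173, 355, 197, 175, 359, 256, 44, 297, 121, 249, 147, 296]
t=1: [148, 139, 148, 148, 139, 147, 143, 144, 147, 147, 148, 144]
t=2: [205, 205, 205, 205, 205, 205, 205, 205, 205, 205, 205, 205]
t=3: [210, 210, 210, 210, 210, 210, 210, 210, 210, 210, 210, 210]
t=4: [208, 208, 208, 208, 208, 208, 208, 208, 208, 208, 208, 208]
t=5: [209, 209, 209, 209, 209, 209, 209, 209, 209, 209, 209, 209]
t=6: [208, 208, 208, 208, 208, 208, 208, 208, 208, 208, 208, 208]

Answer: 2
Key observation: The state at step 4, [208, 208, 208, 208, 208, 208, 208, 208, 208, 208, 208, 208], reappears at step 6 — and no state repeats earlier — so the cycle the system enters has period 2.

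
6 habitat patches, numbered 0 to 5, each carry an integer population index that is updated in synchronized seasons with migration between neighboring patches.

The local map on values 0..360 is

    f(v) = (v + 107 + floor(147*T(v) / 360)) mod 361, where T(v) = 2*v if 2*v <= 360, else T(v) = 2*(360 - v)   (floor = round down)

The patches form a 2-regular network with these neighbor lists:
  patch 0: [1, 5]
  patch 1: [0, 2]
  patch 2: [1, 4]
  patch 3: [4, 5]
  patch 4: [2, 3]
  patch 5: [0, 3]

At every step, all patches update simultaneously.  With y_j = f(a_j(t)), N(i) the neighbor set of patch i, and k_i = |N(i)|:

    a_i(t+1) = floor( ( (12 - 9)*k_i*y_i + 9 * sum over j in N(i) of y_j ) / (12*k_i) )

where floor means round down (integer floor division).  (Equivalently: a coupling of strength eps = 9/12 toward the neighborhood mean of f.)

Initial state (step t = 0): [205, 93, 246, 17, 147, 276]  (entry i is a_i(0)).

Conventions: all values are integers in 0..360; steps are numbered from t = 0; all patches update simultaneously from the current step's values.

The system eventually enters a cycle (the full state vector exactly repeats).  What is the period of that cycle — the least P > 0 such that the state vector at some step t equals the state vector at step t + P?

Simulating step by step:
t=0: [205, 93, 246, 17, 147, 276]
t=1: [156, 129, 129, 72, 86, 102]
t=2: [244, 224, 311, 267, 282, 172]
t=3: [73, 88, 88, 77, 92, 79]
t=4: [253, 255, 269, 258, 260, 244]
t=5: [85, 87, 87, 85, 87, 85]
t=6: [262, 263, 265, 262, 263, 261]
t=7: [87, 88, 88, 87, 88, 87]
t=8: [265, 265, 266, 265, 265, 265]
t=9: [88, 88, 88, 88, 88, 88]
t=10: [266, 266, 266, 266, 266, 266]
t=11: [88, 88, 88, 88, 88, 88]

Answer: 2
Key observation: The state at step 9, [88, 88, 88, 88, 88, 88], reappears at step 11 — and no state repeats earlier — so the cycle the system enters has period 2.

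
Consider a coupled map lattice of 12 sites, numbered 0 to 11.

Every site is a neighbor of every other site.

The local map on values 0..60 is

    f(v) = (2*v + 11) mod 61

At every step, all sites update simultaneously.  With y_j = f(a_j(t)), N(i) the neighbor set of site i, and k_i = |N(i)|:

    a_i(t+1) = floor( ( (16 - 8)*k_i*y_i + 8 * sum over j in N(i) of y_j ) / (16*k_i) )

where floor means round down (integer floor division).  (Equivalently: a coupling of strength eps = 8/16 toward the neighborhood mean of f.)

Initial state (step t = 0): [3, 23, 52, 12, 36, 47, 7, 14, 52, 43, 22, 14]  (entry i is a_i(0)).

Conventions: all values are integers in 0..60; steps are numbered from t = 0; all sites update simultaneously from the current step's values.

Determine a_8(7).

Answer: a_8(7) = 35

Derivation:
t=0: [3, 23, 52, 12, 36, 47, 7, 14, 52, 43, 22, 14]
t=1: [29, 47, 46, 37, 31, 41, 33, 39, 46, 38, 46, 39]
t=2: [19, 35, 34, 26, 21, 30, 22, 28, 34, 27, 34, 28]
t=3: [34, 20, 19, 12, 35, 16, 36, 14, 19, 13, 19, 14]
t=4: [28, 43, 42, 36, 29, 40, 30, 38, 42, 37, 42, 38]
t=5: [15, 29, 28, 23, 16, 26, 17, 25, 28, 24, 28, 25]
t=6: [31, 16, 15, 38, 31, 13, 32, 12, 15, 39, 15, 12]
t=7: [22, 36, 35, 28, 22, 33, 22, 32, 35, 29, 35, 32]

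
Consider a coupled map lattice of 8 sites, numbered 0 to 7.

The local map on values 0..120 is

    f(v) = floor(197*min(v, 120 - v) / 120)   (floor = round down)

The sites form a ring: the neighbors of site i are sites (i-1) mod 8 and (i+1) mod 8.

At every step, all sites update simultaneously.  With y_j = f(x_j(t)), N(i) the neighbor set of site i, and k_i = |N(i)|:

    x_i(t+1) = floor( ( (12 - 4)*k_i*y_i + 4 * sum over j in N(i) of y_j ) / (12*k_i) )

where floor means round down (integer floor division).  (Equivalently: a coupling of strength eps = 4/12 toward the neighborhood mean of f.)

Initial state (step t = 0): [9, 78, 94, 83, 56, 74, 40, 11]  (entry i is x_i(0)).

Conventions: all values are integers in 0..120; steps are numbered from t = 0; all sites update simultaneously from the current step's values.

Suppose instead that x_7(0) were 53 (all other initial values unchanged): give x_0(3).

Answer: x_0(3) = 81
Key observation: This trace re-runs the system from the modified initial state.

Derivation:
t=0: [9, 78, 94, 83, 56, 74, 40, 53]
t=1: [35, 54, 49, 62, 83, 76, 70, 71]
t=2: [66, 81, 83, 86, 67, 71, 80, 76]
t=3: [81, 67, 59, 61, 80, 78, 68, 73]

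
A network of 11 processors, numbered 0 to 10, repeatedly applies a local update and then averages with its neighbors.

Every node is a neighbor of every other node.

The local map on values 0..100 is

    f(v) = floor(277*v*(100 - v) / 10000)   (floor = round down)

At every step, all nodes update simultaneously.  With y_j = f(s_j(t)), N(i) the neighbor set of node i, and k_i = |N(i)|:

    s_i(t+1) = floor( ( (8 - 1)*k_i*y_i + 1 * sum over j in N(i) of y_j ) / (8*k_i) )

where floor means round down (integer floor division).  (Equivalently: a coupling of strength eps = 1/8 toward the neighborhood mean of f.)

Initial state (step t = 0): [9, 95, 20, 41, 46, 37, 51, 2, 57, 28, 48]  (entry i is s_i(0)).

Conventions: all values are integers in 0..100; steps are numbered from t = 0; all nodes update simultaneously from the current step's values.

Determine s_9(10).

Answer: s_9(10) = 64

Derivation:
t=0: [9, 95, 20, 41, 46, 37, 51, 2, 57, 28, 48]
t=1: [25, 18, 44, 64, 65, 61, 66, 11, 64, 54, 66]
t=2: [51, 42, 66, 62, 62, 63, 61, 31, 62, 66, 61]
t=3: [68, 66, 62, 64, 64, 64, 64, 59, 64, 62, 64]
t=4: [60, 62, 64, 63, 63, 63, 63, 66, 63, 64, 63]
t=5: [65, 64, 63, 63, 63, 63, 63, 62, 63, 63, 63]
t=6: [63, 63, 63, 63, 63, 63, 63, 64, 63, 63, 63]
t=7: [63, 63, 63, 63, 63, 63, 63, 63, 63, 63, 63]
t=8: [64, 64, 64, 64, 64, 64, 64, 64, 64, 64, 64]
t=9: [63, 63, 63, 63, 63, 63, 63, 63, 63, 63, 63]
t=10: [64, 64, 64, 64, 64, 64, 64, 64, 64, 64, 64]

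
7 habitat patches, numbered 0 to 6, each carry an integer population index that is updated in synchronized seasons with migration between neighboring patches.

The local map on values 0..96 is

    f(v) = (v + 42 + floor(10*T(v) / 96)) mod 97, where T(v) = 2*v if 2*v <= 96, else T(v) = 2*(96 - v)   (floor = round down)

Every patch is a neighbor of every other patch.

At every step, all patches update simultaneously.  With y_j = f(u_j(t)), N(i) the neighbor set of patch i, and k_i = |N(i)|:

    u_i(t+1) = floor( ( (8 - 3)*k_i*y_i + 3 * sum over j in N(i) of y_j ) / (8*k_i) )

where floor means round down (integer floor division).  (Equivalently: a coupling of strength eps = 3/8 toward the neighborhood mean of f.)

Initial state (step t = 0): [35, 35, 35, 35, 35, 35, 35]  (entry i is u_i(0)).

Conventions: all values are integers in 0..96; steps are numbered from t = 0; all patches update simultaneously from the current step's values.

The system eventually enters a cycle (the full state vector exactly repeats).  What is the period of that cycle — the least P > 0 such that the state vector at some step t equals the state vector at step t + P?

Simulating step by step:
t=0: [35, 35, 35, 35, 35, 35, 35]
t=1: [84, 84, 84, 84, 84, 84, 84]
t=2: [31, 31, 31, 31, 31, 31, 31]
t=3: [79, 79, 79, 79, 79, 79, 79]
t=4: [27, 27, 27, 27, 27, 27, 27]
t=5: [74, 74, 74, 74, 74, 74, 74]
t=6: [23, 23, 23, 23, 23, 23, 23]
t=7: [69, 69, 69, 69, 69, 69, 69]
t=8: [19, 19, 19, 19, 19, 19, 19]
t=9: [64, 64, 64, 64, 64, 64, 64]
t=10: [15, 15, 15, 15, 15, 15, 15]
t=11: [60, 60, 60, 60, 60, 60, 60]
t=12: [12, 12, 12, 12, 12, 12, 12]
t=13: [56, 56, 56, 56, 56, 56, 56]
t=14: [9, 9, 9, 9, 9, 9, 9]
t=15: [52, 52, 52, 52, 52, 52, 52]
t=16: [6, 6, 6, 6, 6, 6, 6]
t=17: [49, 49, 49, 49, 49, 49, 49]
t=18: [3, 3, 3, 3, 3, 3, 3]
t=19: [45, 45, 45, 45, 45, 45, 45]
t=20: [96, 96, 96, 96, 96, 96, 96]
t=21: [41, 41, 41, 41, 41, 41, 41]
t=22: [91, 91, 91, 91, 91, 91, 91]
t=23: [37, 37, 37, 37, 37, 37, 37]
t=24: [86, 86, 86, 86, 86, 86, 86]
t=25: [33, 33, 33, 33, 33, 33, 33]
t=26: [81, 81, 81, 81, 81, 81, 81]
t=27: [29, 29, 29, 29, 29, 29, 29]
t=28: [77, 77, 77, 77, 77, 77, 77]
t=29: [25, 25, 25, 25, 25, 25, 25]
t=30: [72, 72, 72, 72, 72, 72, 72]
t=31: [22, 22, 22, 22, 22, 22, 22]
t=32: [68, 68, 68, 68, 68, 68, 68]
t=33: [18, 18, 18, 18, 18, 18, 18]
t=34: [63, 63, 63, 63, 63, 63, 63]
t=35: [14, 14, 14, 14, 14, 14, 14]
t=36: [58, 58, 58, 58, 58, 58, 58]
t=37: [10, 10, 10, 10, 10, 10, 10]
t=38: [54, 54, 54, 54, 54, 54, 54]
t=39: [7, 7, 7, 7, 7, 7, 7]
t=40: [50, 50, 50, 50, 50, 50, 50]
t=41: [4, 4, 4, 4, 4, 4, 4]
t=42: [46, 46, 46, 46, 46, 46, 46]
t=43: [0, 0, 0, 0, 0, 0, 0]
t=44: [42, 42, 42, 42, 42, 42, 42]
t=45: [92, 92, 92, 92, 92, 92, 92]
t=46: [37, 37, 37, 37, 37, 37, 37]

Answer: 23
Key observation: The state at step 23, [37, 37, 37, 37, 37, 37, 37], reappears at step 46 — and no state repeats earlier — so the cycle the system enters has period 23.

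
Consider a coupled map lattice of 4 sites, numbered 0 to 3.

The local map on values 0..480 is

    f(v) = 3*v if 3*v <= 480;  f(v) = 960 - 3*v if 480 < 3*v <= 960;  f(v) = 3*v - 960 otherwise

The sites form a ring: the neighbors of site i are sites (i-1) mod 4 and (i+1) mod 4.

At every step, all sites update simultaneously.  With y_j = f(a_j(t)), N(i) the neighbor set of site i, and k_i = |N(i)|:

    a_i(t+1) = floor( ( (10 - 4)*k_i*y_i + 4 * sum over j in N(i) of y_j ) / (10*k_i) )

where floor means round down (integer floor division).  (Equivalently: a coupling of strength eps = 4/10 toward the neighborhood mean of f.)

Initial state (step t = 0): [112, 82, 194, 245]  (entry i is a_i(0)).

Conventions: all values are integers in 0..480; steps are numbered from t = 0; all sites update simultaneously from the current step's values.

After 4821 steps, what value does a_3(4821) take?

Simulating step by step:
t=0: [112, 82, 194, 245]
t=1: [295, 290, 321, 277]
t=2: [88, 69, 45, 93]
t=3: [255, 204, 178, 247]
t=4: [230, 333, 369, 255]
t=5: [208, 106, 135, 200]
t=6: [337, 339, 378, 364]
t=7: [68, 79, 142, 124]
t=8: [244, 268, 377, 349]
t=9: [185, 173, 151, 132]
t=10: [410, 436, 439, 409]
t=11: [285, 334, 337, 285]
t=12: [92, 56, 60, 94]
t=13: [255, 192, 198, 260]
t=14: [229, 342, 332, 220]
t=15: [237, 101, 94, 241]
t=16: [257, 288, 277, 248]
t=17: [175, 121, 139, 193]
t=18: [409, 388, 399, 399]
t=19: [248, 223, 230, 243]
t=20: [234, 271, 266, 235]
t=21: [235, 172, 177, 237]
t=22: [291, 403, 396, 286]
t=23: [122, 212, 207, 124]
t=24: [358, 335, 342, 364]
t=25: [103, 63, 75, 115]
t=26: [292, 220, 241, 313]
t=27: [114, 244, 206, 76]
t=28: [296, 273, 296, 273]
t=29: [99, 113, 99, 113]
t=30: [313, 322, 313, 322]
t=31: [15, 12, 15, 12]
t=32: [41, 39, 41, 39]
t=33: [120, 119, 120, 119]
t=34: [358, 358, 358, 358]
t=35: [114, 114, 114, 114]
t=36: [342, 342, 342, 342]
t=37: [66, 66, 66, 66]
t=38: [198, 198, 198, 198]
t=39: [366, 366, 366, 366]
t=40: [138, 138, 138, 138]
t=41: [414, 414, 414, 414]
t=42: [282, 282, 282, 282]
t=43: [114, 114, 114, 114]

Answer: a_3(4821) = 66
Key observation: The state at step 35, [114, 114, 114, 114], reappears at step 43: the system is in a cycle of period 8 from step 35 on.  Therefore the state at step 4821 equals the state at step 35 + ((4821 - 35) mod 8) = 37, which is [66, 66, 66, 66].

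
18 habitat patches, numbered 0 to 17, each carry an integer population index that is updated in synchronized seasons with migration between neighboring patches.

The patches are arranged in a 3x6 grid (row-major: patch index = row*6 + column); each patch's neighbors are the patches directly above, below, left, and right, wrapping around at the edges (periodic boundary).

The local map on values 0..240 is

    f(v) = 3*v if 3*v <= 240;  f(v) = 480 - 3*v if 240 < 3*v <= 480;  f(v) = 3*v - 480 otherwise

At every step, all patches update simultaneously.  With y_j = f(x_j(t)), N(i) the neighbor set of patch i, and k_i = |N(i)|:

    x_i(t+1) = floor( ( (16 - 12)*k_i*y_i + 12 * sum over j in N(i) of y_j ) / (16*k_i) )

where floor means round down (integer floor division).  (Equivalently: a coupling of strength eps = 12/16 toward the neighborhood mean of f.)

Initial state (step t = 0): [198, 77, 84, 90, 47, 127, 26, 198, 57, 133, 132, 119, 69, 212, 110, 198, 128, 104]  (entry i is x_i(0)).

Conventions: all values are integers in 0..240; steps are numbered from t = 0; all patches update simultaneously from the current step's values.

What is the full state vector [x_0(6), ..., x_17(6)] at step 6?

Simulating step by step:
t=0: [198, 77, 84, 90, 47, 127, 26, 198, 57, 133, 132, 119, 69, 212, 110, 198, 128, 104]
t=1: [143, 172, 199, 158, 126, 127, 124, 147, 150, 128, 103, 111, 148, 170, 162, 129, 119, 140]
t=2: [65, 53, 43, 78, 100, 92, 78, 48, 55, 80, 130, 118, 55, 29, 52, 66, 110, 90]
t=3: [191, 143, 166, 198, 172, 184, 176, 156, 166, 188, 153, 169, 177, 138, 147, 195, 164, 173]
t=4: [64, 48, 46, 74, 50, 54, 46, 37, 33, 69, 35, 40, 58, 45, 48, 72, 40, 40]
t=5: [163, 144, 148, 188, 151, 149, 146, 124, 137, 172, 138, 128, 153, 141, 146, 183, 140, 138]
t=6: [29, 51, 54, 52, 52, 45, 54, 67, 58, 63, 57, 62, 37, 55, 53, 58, 57, 55]

Answer: [29, 51, 54, 52, 52, 45, 54, 67, 58, 63, 57, 62, 37, 55, 53, 58, 57, 55]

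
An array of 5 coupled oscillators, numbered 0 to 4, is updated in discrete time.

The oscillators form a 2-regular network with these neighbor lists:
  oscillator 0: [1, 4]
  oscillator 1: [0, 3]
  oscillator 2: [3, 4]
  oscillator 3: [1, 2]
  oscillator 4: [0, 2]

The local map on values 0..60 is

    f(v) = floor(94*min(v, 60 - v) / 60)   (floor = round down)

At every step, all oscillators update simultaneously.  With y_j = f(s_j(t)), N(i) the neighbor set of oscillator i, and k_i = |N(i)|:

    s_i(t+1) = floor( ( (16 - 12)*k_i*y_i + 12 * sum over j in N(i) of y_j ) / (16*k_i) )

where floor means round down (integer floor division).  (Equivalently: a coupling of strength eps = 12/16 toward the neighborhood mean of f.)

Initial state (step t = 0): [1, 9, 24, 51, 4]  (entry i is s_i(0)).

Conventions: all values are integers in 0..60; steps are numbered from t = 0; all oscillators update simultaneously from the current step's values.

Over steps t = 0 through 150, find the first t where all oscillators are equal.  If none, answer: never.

Answer: 18
Key observation: Synchronization is absorbing here: once all oscillators are equal they stay equal, and step 18 is the first all-equal step.

Derivation:
t=0: [1, 9, 24, 51, 4]  (not all equal)
t=1: [7, 9, 16, 22, 15]  (not all equal)
t=2: [16, 20, 27, 23, 18]  (not all equal)
t=3: [28, 30, 34, 36, 32]  (not all equal)
t=4: [44, 41, 40, 41, 41]  (not all equal)
t=5: [28, 27, 29, 29, 28]  (not all equal)
t=6: [42, 43, 44, 43, 43]  (not all equal)
t=7: [26, 26, 25, 25, 26]  (not all equal)
t=8: [40, 39, 39, 39, 39]  (not all equal)
t=9: [31, 31, 32, 32, 31]  (not all equal)
t=10: [45, 44, 43, 43, 44]  (not all equal)
t=11: [24, 24, 25, 25, 24]  (not all equal)
t=12: [37, 37, 38, 38, 37]  (not all equal)
t=13: [36, 35, 34, 34, 35]  (not all equal)
t=14: [38, 38, 39, 39, 38]  (not all equal)
t=15: [34, 33, 32, 32, 33]  (not all equal)
t=16: [41, 41, 42, 42, 41]  (not all equal)
t=17: [29, 28, 28, 28, 28]  (not all equal)
t=18: [43, 43, 43, 43, 43]  (all equal)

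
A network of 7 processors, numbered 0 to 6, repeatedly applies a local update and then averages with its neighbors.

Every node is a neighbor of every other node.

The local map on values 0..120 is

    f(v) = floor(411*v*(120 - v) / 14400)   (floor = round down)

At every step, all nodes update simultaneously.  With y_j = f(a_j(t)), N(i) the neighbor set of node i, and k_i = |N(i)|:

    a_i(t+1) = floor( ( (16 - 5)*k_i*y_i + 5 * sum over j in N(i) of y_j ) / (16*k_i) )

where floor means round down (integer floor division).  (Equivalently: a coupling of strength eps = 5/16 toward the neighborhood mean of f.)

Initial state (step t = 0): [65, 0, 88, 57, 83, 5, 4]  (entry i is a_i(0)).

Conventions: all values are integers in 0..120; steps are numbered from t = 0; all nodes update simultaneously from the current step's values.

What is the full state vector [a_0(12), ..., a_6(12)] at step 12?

Answer: [52, 52, 52, 52, 52, 52, 52]

Derivation:
t=0: [65, 0, 88, 57, 83, 5, 4]
t=1: [85, 20, 71, 85, 76, 31, 29]
t=2: [83, 66, 92, 83, 90, 79, 77]
t=3: [87, 96, 78, 87, 80, 90, 91]
t=4: [80, 70, 88, 80, 87, 78, 76]
t=5: [90, 95, 83, 90, 84, 91, 93]
t=6: [77, 70, 83, 77, 82, 75, 73]
t=7: [93, 97, 89, 93, 90, 95, 95]
t=8: [70, 65, 75, 70, 74, 68, 68]
t=9: [99, 100, 97, 99, 97, 99, 99]
t=10: [59, 58, 61, 59, 61, 59, 59]
t=11: [102, 102, 102, 102, 102, 102, 102]
t=12: [52, 52, 52, 52, 52, 52, 52]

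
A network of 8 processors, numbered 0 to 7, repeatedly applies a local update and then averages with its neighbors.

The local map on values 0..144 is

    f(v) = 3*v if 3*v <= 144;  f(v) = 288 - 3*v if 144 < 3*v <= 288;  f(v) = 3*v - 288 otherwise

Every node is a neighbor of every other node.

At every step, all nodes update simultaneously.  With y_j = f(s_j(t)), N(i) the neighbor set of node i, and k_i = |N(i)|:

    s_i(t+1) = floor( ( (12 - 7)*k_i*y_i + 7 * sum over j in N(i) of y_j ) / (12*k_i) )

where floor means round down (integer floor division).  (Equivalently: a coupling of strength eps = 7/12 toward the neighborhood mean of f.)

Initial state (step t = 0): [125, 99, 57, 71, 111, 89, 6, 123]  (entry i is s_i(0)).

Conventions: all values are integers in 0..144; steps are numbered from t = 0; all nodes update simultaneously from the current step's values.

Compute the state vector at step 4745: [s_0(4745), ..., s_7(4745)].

Answer: [29, 39, 29, 33, 43, 43, 42, 31]
Key observation: The state at step 3, [29, 39, 29, 33, 43, 43, 42, 31], reappears at step 5: the system is in a cycle of period 2 from step 3 on.  Therefore the state at step 4745 equals the state at step 3 + ((4745 - 3) mod 2) = 3, which is [29, 39, 29, 33, 43, 43, 42, 31].

Derivation:
t=0: [125, 99, 57, 71, 111, 89, 6, 123]
t=1: [66, 40, 76, 62, 52, 44, 43, 64]
t=2: [101, 111, 91, 105, 115, 115, 114, 103]
t=3: [29, 39, 29, 33, 43, 43, 42, 31]
t=4: [101, 111, 101, 105, 115, 115, 114, 103]
t=5: [29, 39, 29, 33, 43, 43, 42, 31]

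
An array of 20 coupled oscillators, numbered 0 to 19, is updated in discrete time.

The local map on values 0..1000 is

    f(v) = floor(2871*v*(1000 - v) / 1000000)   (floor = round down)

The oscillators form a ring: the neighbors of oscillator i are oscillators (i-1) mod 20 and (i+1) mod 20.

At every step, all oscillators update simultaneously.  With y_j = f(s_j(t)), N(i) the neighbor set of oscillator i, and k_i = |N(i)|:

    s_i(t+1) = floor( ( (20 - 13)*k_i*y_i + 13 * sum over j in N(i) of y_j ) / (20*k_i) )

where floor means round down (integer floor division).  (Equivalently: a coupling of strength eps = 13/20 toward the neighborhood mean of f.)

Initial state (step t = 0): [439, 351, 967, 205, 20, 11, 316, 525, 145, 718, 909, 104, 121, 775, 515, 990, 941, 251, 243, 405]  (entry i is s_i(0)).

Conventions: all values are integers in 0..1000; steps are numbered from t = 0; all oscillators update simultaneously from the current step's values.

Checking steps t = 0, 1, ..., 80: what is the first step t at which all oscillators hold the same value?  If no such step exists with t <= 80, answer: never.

Answer: never
Key observation: The state at step 17 reappears at step 19 — the system is in a cycle of period 2 from step 17 on.  No step 0..19 is synchronized, and the cycle repeats forever, so no step up to 80 (or ever) has all oscillators equal.

Derivation:
t=0: [439, 351, 967, 205, 20, 11, 316, 525, 145, 718, 909, 104, 121, 775, 515, 990, 941, 251, 243, 405]  (not all equal)
t=1: [684, 488, 396, 211, 181, 230, 459, 567, 545, 395, 358, 269, 356, 507, 422, 294, 239, 411, 584, 643]  (not all equal)
t=2: [664, 675, 628, 528, 468, 547, 643, 708, 700, 685, 636, 625, 646, 692, 671, 605, 601, 639, 684, 658]  (not all equal)
t=3: [638, 645, 671, 700, 713, 695, 654, 617, 604, 628, 651, 664, 646, 632, 643, 669, 678, 656, 642, 635]  (not all equal)
t=4: [661, 651, 630, 607, 598, 614, 645, 671, 678, 669, 653, 649, 654, 660, 653, 639, 635, 644, 657, 662]  (not all equal)
t=5: [645, 654, 668, 681, 684, 675, 656, 638, 631, 636, 646, 651, 649, 647, 651, 659, 661, 656, 648, 643]  (not all equal)
t=6: [655, 647, 636, 626, 623, 631, 646, 659, 665, 662, 657, 653, 653, 653, 650, 646, 644, 647, 653, 656]  (not all equal)
t=7: [649, 655, 663, 670, 671, 666, 656, 646, 641, 642, 646, 648, 650, 650, 653, 655, 656, 654, 650, 648]  (not all equal)
t=8: [652, 647, 641, 635, 634, 639, 647, 654, 658, 658, 656, 654, 653, 652, 650, 648, 647, 649, 652, 653]  (not all equal)
t=9: [651, 655, 660, 663, 664, 661, 655, 649, 646, 646, 647, 648, 650, 651, 652, 654, 654, 653, 651, 650]  (not all equal)
t=10: [651, 648, 644, 641, 641, 643, 648, 652, 655, 655, 655, 654, 653, 652, 650, 649, 649, 650, 651, 652]  (not all equal)
t=11: [652, 654, 657, 659, 659, 657, 654, 651, 648, 648, 648, 649, 650, 651, 652, 653, 653, 653, 652, 651]  (not all equal)
t=12: [650, 648, 646, 645, 645, 646, 649, 651, 653, 654, 654, 653, 653, 652, 651, 650, 650, 650, 651, 651]  (not all equal)
t=13: [653, 654, 655, 656, 656, 655, 654, 652, 650, 649, 649, 649, 650, 651, 652, 652, 653, 652, 652, 652]  (not all equal)
t=14: [650, 649, 648, 647, 647, 648, 649, 651, 652, 653, 654, 653, 653, 652, 651, 650, 650, 650, 651, 650]  (not all equal)
t=15: [653, 653, 654, 654, 654, 654, 653, 652, 651, 650, 649, 649, 650, 651, 652, 652, 653, 652, 652, 652]  (not all equal)
t=16: [650, 649, 649, 649, 649, 649, 650, 651, 652, 653, 653, 653, 653, 652, 651, 650, 650, 650, 651, 650]  (not all equal)
t=17: [653, 653, 654, 654, 654, 653, 653, 652, 651, 650, 650, 650, 650, 651, 652, 652, 653, 652, 652, 652]  (not all equal)
t=18: [650, 649, 649, 649, 649, 649, 650, 651, 652, 652, 653, 653, 652, 652, 651, 650, 650, 650, 651, 650]  (not all equal)
t=19: [653, 653, 654, 654, 654, 653, 653, 652, 651, 650, 650, 650, 650, 651, 652, 652, 653, 652, 652, 652]  (not all equal)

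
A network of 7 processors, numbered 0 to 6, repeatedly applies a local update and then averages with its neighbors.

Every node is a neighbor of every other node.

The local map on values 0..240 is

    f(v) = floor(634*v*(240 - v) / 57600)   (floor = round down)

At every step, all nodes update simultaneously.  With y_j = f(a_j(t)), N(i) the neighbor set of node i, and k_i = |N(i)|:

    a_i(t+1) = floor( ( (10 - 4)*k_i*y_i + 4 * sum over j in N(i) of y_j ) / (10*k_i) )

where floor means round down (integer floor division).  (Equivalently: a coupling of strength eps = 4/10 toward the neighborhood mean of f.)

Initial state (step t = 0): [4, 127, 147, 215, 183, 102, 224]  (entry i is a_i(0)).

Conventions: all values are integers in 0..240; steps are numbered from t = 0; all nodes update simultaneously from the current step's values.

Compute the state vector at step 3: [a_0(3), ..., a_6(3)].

Answer: [155, 149, 149, 152, 150, 149, 153]

Derivation:
t=0: [4, 127, 147, 215, 183, 102, 224]
t=1: [50, 129, 125, 77, 106, 127, 66]
t=2: [121, 150, 150, 140, 149, 150, 133]
t=3: [155, 149, 149, 152, 150, 149, 153]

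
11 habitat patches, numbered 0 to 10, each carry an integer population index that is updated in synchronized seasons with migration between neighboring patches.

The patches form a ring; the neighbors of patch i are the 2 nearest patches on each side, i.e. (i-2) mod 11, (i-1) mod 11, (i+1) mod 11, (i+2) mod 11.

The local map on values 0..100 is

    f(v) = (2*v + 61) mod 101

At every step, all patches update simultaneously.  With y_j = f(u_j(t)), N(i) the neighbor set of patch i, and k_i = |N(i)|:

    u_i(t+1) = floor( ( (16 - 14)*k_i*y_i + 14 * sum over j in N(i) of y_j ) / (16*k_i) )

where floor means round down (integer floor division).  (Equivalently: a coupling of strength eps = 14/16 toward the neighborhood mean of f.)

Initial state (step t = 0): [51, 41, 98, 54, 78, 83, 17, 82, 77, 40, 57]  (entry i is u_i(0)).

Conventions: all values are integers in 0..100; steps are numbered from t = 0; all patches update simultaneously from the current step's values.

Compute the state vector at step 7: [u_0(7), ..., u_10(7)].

Simulating step by step:
t=0: [51, 41, 98, 54, 78, 83, 17, 82, 77, 40, 57]
t=1: [53, 61, 47, 38, 55, 47, 28, 40, 52, 42, 43]
t=2: [57, 54, 62, 61, 43, 42, 51, 43, 39, 52, 61]
t=3: [74, 78, 69, 63, 65, 57, 45, 51, 60, 60, 63]
t=4: [61, 62, 55, 71, 78, 72, 73, 69, 70, 61, 50]
t=5: [75, 57, 48, 37, 19, 26, 47, 53, 66, 84, 83]
t=6: [40, 36, 54, 56, 46, 56, 65, 48, 49, 45, 47]
t=7: [49, 55, 51, 58, 72, 68, 63, 66, 61, 51, 46]

Answer: [49, 55, 51, 58, 72, 68, 63, 66, 61, 51, 46]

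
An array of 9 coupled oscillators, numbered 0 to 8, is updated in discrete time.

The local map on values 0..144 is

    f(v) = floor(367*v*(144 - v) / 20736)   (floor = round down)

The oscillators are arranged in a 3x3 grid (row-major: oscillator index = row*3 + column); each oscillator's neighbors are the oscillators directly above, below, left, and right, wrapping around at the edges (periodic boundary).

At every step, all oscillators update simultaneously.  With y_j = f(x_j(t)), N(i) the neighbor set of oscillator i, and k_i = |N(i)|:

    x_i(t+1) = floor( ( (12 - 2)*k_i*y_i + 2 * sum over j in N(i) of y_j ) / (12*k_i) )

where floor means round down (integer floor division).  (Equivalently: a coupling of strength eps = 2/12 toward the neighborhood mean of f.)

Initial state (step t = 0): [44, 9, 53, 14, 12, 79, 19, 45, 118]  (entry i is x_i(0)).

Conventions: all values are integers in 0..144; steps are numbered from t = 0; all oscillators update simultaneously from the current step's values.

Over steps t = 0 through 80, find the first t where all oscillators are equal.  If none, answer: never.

Answer: 6
Key observation: Synchronization is absorbing here: once all oscillators are equal they stay equal, and step 6 is the first all-equal step.

Derivation:
t=0: [44, 9, 53, 14, 12, 79, 19, 45, 118]  (not all equal)
t=1: [71, 28, 80, 36, 32, 83, 45, 71, 57]  (not all equal)
t=2: [88, 61, 88, 70, 65, 87, 79, 87, 87]  (not all equal)
t=3: [87, 88, 87, 90, 89, 87, 89, 87, 87]  (not all equal)
t=4: [86, 86, 87, 86, 86, 86, 86, 86, 86]  (not all equal)
t=5: [87, 87, 87, 88, 88, 87, 88, 88, 87]  (not all equal)
t=6: [87, 87, 87, 87, 87, 87, 87, 87, 87]  (all equal)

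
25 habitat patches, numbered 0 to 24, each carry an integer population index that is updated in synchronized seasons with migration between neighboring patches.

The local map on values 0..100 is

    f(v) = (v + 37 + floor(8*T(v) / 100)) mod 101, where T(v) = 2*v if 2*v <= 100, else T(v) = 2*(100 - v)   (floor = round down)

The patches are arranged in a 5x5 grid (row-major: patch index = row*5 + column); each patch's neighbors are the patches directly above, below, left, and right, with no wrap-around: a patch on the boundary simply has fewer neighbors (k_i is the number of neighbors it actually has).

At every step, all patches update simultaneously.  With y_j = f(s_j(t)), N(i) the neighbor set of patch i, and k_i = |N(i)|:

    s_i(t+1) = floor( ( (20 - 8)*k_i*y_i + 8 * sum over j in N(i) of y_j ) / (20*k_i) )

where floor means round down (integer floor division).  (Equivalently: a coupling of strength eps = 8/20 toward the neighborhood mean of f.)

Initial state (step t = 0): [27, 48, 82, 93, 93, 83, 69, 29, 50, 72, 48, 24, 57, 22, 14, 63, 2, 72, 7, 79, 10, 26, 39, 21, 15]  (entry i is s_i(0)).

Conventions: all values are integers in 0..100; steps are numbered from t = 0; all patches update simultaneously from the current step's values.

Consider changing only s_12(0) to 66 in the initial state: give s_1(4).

Simulating step by step:
t=0: [27, 48, 82, 93, 93, 83, 69, 29, 50, 72, 48, 24, 66, 22, 14, 63, 2, 72, 7, 79, 10, 26, 39, 21, 15]
t=1: [63, 68, 37, 37, 26, 35, 30, 55, 74, 30, 67, 53, 25, 57, 44, 26, 38, 24, 42, 31, 43, 62, 67, 60, 48]
t=2: [19, 25, 72, 68, 70, 57, 70, 82, 43, 65, 36, 80, 75, 85, 85, 63, 71, 62, 74, 78, 65, 25, 14, 25, 70]
t=3: [68, 50, 19, 19, 9, 79, 26, 24, 57, 19, 63, 22, 15, 27, 19, 15, 15, 11, 19, 16, 17, 48, 49, 49, 22]
t=4: [28, 75, 64, 62, 51, 21, 64, 66, 85, 62, 20, 55, 56, 68, 59, 47, 58, 55, 61, 57, 62, 82, 87, 84, 66]

Answer: s_1(4) = 75
Key observation: This trace re-runs the system from the modified initial state.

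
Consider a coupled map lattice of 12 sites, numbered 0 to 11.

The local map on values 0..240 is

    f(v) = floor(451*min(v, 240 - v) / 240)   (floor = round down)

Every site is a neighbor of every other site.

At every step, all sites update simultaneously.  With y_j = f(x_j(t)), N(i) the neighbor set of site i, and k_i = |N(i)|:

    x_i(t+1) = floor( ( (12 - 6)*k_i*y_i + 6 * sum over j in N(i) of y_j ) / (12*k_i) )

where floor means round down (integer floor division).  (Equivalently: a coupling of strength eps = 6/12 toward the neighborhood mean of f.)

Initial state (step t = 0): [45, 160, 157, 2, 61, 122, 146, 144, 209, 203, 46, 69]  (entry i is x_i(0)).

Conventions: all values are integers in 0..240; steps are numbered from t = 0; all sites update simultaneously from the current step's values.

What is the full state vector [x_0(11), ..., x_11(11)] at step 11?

Answer: [211, 209, 209, 212, 209, 214, 212, 212, 213, 212, 210, 209]

Derivation:
t=0: [45, 160, 157, 2, 61, 122, 146, 144, 209, 203, 46, 69]
t=1: [102, 132, 135, 66, 116, 165, 144, 146, 91, 96, 103, 123]
t=2: [186, 191, 189, 155, 198, 163, 181, 179, 177, 181, 187, 199]
t=3: [104, 100, 102, 131, 94, 124, 108, 110, 112, 108, 103, 93]
t=4: [195, 192, 193, 199, 187, 205, 198, 200, 202, 198, 194, 186]
t=5: [83, 86, 85, 80, 90, 74, 80, 79, 77, 80, 84, 91]
t=6: [154, 157, 156, 152, 161, 147, 152, 151, 149, 152, 155, 161]
t=7: [161, 158, 159, 162, 155, 167, 162, 163, 165, 162, 160, 155]
t=8: [148, 150, 150, 147, 153, 143, 147, 146, 144, 147, 149, 153]
t=9: [172, 170, 170, 173, 168, 176, 173, 173, 175, 173, 171, 168]
t=10: [127, 129, 129, 126, 130, 124, 126, 126, 125, 126, 128, 130]
t=11: [211, 209, 209, 212, 209, 214, 212, 212, 213, 212, 210, 209]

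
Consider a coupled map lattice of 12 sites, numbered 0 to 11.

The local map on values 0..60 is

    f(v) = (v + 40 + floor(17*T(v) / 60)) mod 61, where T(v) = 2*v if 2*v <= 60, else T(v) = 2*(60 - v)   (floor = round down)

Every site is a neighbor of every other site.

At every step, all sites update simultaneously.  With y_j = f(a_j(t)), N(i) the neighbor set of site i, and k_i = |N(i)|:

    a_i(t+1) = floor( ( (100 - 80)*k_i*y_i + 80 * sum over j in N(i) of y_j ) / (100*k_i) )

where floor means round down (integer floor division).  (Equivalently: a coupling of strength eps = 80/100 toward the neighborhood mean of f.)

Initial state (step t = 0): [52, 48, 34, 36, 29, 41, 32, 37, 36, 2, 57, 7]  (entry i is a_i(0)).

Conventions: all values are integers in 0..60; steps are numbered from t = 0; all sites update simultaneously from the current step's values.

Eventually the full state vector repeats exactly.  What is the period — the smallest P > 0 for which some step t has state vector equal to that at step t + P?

Simulating step by step:
t=0: [52, 48, 34, 36, 29, 41, 32, 37, 36, 2, 57, 7]
t=1: [32, 32, 31, 31, 31, 32, 31, 32, 31, 33, 33, 34]
t=2: [26, 26, 26, 26, 26, 26, 26, 26, 26, 26, 26, 26]
t=3: [19, 19, 19, 19, 19, 19, 19, 19, 19, 19, 19, 19]
t=4: [8, 8, 8, 8, 8, 8, 8, 8, 8, 8, 8, 8]
t=5: [52, 52, 52, 52, 52, 52, 52, 52, 52, 52, 52, 52]
t=6: [35, 35, 35, 35, 35, 35, 35, 35, 35, 35, 35, 35]
t=7: [28, 28, 28, 28, 28, 28, 28, 28, 28, 28, 28, 28]
t=8: [22, 22, 22, 22, 22, 22, 22, 22, 22, 22, 22, 22]
t=9: [13, 13, 13, 13, 13, 13, 13, 13, 13, 13, 13, 13]
t=10: [60, 60, 60, 60, 60, 60, 60, 60, 60, 60, 60, 60]
t=11: [39, 39, 39, 39, 39, 39, 39, 39, 39, 39, 39, 39]
t=12: [29, 29, 29, 29, 29, 29, 29, 29, 29, 29, 29, 29]
t=13: [24, 24, 24, 24, 24, 24, 24, 24, 24, 24, 24, 24]
t=14: [16, 16, 16, 16, 16, 16, 16, 16, 16, 16, 16, 16]
t=15: [4, 4, 4, 4, 4, 4, 4, 4, 4, 4, 4, 4]
t=16: [46, 46, 46, 46, 46, 46, 46, 46, 46, 46, 46, 46]
t=17: [32, 32, 32, 32, 32, 32, 32, 32, 32, 32, 32, 32]
t=18: [26, 26, 26, 26, 26, 26, 26, 26, 26, 26, 26, 26]

Answer: 16
Key observation: The state at step 2, [26, 26, 26, 26, 26, 26, 26, 26, 26, 26, 26, 26], reappears at step 18 — and no state repeats earlier — so the cycle the system enters has period 16.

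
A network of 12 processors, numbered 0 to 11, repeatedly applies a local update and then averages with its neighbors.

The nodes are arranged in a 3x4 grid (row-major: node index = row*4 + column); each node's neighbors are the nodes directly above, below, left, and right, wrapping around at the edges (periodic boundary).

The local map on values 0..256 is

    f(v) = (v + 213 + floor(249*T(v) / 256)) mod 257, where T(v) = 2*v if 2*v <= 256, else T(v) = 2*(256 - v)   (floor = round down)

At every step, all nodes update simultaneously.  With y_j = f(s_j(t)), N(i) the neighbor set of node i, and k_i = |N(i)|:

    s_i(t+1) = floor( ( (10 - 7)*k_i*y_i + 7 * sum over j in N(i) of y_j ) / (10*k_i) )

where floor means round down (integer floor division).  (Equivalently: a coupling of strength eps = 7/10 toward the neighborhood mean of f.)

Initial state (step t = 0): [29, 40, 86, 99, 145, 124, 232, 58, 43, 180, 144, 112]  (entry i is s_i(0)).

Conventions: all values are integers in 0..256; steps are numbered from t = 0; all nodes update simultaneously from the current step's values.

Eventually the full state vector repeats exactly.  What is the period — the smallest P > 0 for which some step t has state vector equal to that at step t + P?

Simulating step by step:
t=0: [29, 40, 86, 99, 145, 124, 232, 58, 43, 180, 144, 112]
t=1: [92, 81, 170, 144, 72, 87, 150, 137, 51, 56, 104, 98]
t=2: [160, 162, 65, 118, 157, 157, 72, 112, 164, 126, 81, 114]
t=3: [44, 67, 123, 58, 42, 71, 123, 60, 46, 78, 131, 64]
t=4: [104, 132, 90, 111, 106, 133, 93, 111, 113, 139, 100, 117]
t=5: [25, 84, 167, 58, 26, 87, 167, 61, 31, 93, 172, 70]
t=6: [80, 149, 82, 101, 83, 151, 85, 103, 93, 155, 92, 108]
t=7: [186, 102, 188, 147, 143, 105, 145, 118, 148, 113, 150, 129]
t=8: [81, 90, 80, 45, 41, 73, 40, 58, 50, 75, 48, 60]
t=9: [143, 194, 141, 138, 126, 146, 124, 102, 132, 156, 129, 112]
t=10: [56, 44, 57, 91, 99, 51, 98, 116, 58, 52, 58, 90]
t=11: [155, 105, 155, 155, 142, 151, 142, 175, 159, 110, 159, 156]
t=12: [44, 33, 44, 46, 50, 43, 50, 48, 45, 33, 45, 44]
t=13: [84, 69, 84, 88, 92, 79, 92, 95, 83, 70, 83, 89]
t=14: [200, 180, 200, 214, 212, 191, 212, 225, 201, 179, 201, 214]
t=15: [95, 17, 95, 163, 123, 102, 123, 248, 95, 17, 95, 163]
t=16: [130, 129, 130, 140, 183, 100, 183, 101, 130, 129, 130, 140]
t=17: [63, 105, 63, 100, 121, 109, 121, 106, 63, 105, 63, 100]
t=18: [121, 56, 121, 170, 71, 28, 71, 110, 121, 56, 121, 170]
t=19: [82, 82, 82, 40, 79, 111, 79, 76, 82, 82, 82, 40]
t=20: [173, 166, 173, 134, 161, 142, 161, 145, 173, 166, 173, 134]
t=21: [42, 41, 42, 55, 45, 48, 45, 57, 42, 41, 42, 55]
t=22: [86, 80, 86, 104, 92, 86, 92, 108, 86, 80, 86, 104]
t=23: [173, 200, 173, 78, 180, 208, 180, 85, 173, 200, 173, 78]
t=24: [53, 14, 53, 135, 55, 11, 55, 135, 53, 14, 53, 135]
t=25: [130, 202, 130, 84, 129, 203, 129, 85, 130, 202, 130, 84]
t=26: [84, 29, 84, 158, 85, 29, 85, 159, 84, 29, 84, 158]
t=27: [147, 97, 147, 101, 148, 98, 148, 102, 147, 97, 147, 101]
t=28: [123, 177, 123, 185, 124, 177, 124, 185, 123, 177, 123, 185]
t=29: [49, 40, 49, 35, 49, 41, 49, 36, 49, 40, 49, 35]
t=30: [88, 82, 88, 73, 89, 83, 89, 74, 88, 82, 88, 73]
t=31: [204, 203, 204, 186, 205, 205, 205, 188, 204, 203, 204, 186]
t=32: [6, 4, 6, 14, 6, 3, 6, 14, 6, 4, 6, 14]
t=33: [233, 225, 233, 245, 232, 225, 232, 245, 233, 225, 233, 245]
t=34: [232, 238, 232, 225, 232, 238, 232, 226, 232, 238, 232, 225]
t=35: [234, 230, 234, 238, 234, 230, 234, 238, 234, 230, 234, 238]
t=36: [232, 234, 232, 230, 232, 234, 232, 230, 232, 234, 232, 230]
t=37: [234, 232, 234, 235, 234, 232, 234, 235, 234, 232, 234, 235]
t=38: [232, 233, 232, 231, 232, 233, 232, 231, 232, 233, 232, 231]
t=39: [234, 233, 234, 234, 234, 233, 234, 234, 234, 233, 234, 234]
t=40: [232, 232, 232, 232, 232, 232, 232, 232, 232, 232, 232, 232]
t=41: [234, 234, 234, 234, 234, 234, 234, 234, 234, 234, 234, 234]
t=42: [232, 232, 232, 232, 232, 232, 232, 232, 232, 232, 232, 232]

Answer: 2
Key observation: The state at step 40, [232, 232, 232, 232, 232, 232, 232, 232, 232, 232, 232, 232], reappears at step 42 — and no state repeats earlier — so the cycle the system enters has period 2.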